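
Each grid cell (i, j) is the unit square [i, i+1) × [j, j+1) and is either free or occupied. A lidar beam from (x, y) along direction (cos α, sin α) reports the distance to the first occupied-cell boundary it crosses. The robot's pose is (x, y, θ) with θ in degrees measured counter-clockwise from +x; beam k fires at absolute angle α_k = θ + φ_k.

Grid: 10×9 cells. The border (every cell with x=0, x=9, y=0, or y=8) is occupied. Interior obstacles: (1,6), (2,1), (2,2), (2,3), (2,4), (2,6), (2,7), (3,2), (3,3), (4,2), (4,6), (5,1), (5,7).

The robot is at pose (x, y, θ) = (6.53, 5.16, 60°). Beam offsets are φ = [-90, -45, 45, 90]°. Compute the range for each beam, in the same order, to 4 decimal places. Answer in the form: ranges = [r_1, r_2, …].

ranges = [2.8521, 2.5571, 2.0478, 1.7667]

beam 1: φ=-90°, α=330°
  dir = (cos 330°, sin 330°) = (0.8660, -0.5000); from cell (6,5)
  next x-line at t=0.5427, next y-line at t=0.3200; Δt_x=1.1547, Δt_y=2.0000
    y: enter (6,4) at t=0.3200
    x: enter (7,4) at t=0.5427
    x: enter (8,4) at t=1.6974
    y: enter (8,3) at t=2.3200
    x: enter (9,3) at t=2.8521 ← occupied
  → r_1 = 2.8521
beam 2: φ=-45°, α=15°
  dir = (cos 15°, sin 15°) = (0.9659, 0.2588); from cell (6,5)
  next x-line at t=0.4866, next y-line at t=3.2455; Δt_x=1.0353, Δt_y=3.8637
    x: enter (7,5) at t=0.4866
    x: enter (8,5) at t=1.5219
    x: enter (9,5) at t=2.5571 ← occupied
  → r_2 = 2.5571
beam 3: φ=45°, α=105°
  dir = (cos 105°, sin 105°) = (-0.2588, 0.9659); from cell (6,5)
  next x-line at t=2.0478, next y-line at t=0.8696; Δt_x=3.8637, Δt_y=1.0353
    y: enter (6,6) at t=0.8696
    y: enter (6,7) at t=1.9049
    x: enter (5,7) at t=2.0478 ← occupied
  → r_3 = 2.0478
beam 4: φ=90°, α=150°
  dir = (cos 150°, sin 150°) = (-0.8660, 0.5000); from cell (6,5)
  next x-line at t=0.6120, next y-line at t=1.6800; Δt_x=1.1547, Δt_y=2.0000
    x: enter (5,5) at t=0.6120
    y: enter (5,6) at t=1.6800
    x: enter (4,6) at t=1.7667 ← occupied
  → r_4 = 1.7667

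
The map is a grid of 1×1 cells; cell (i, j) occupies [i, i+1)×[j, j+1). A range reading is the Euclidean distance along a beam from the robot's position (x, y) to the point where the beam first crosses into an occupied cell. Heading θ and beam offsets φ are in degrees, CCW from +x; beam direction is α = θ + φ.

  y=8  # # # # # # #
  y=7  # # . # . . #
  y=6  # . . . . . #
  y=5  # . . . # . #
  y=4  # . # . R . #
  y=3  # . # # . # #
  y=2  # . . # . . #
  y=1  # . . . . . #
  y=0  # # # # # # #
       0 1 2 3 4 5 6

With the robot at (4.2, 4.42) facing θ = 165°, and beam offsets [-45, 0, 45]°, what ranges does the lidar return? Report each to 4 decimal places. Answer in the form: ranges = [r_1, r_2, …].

beam 1: φ=-45°, α=120°
  d=(-0.5000,0.8660)  start (4,4)  tX=0.4000 tY=0.6697  stride 1/|dx|=2.0000 1/|dy|=1.1547
    cross x-line → (3,4), t=0.4000
    cross y-line → (3,5), t=0.6697
    cross y-line → (3,6), t=1.8244
    cross x-line → (2,6), t=2.4000
    cross y-line → (2,7), t=2.9791
    cross y-line → (2,8), t=4.1338 (wall)
  → r_1 = 4.1338
beam 2: φ=0°, α=165°
  d=(-0.9659,0.2588)  start (4,4)  tX=0.2071 tY=2.2409  stride 1/|dx|=1.0353 1/|dy|=3.8637
    cross x-line → (3,4), t=0.2071
    cross x-line → (2,4), t=1.2423 (wall)
  → r_2 = 1.2423
beam 3: φ=45°, α=210°
  d=(-0.8660,-0.5000)  start (4,4)  tX=0.2309 tY=0.8400  stride 1/|dx|=1.1547 1/|dy|=2.0000
    cross x-line → (3,4), t=0.2309
    cross y-line → (3,3), t=0.8400 (wall)
  → r_3 = 0.8400

ranges = [4.1338, 1.2423, 0.8400]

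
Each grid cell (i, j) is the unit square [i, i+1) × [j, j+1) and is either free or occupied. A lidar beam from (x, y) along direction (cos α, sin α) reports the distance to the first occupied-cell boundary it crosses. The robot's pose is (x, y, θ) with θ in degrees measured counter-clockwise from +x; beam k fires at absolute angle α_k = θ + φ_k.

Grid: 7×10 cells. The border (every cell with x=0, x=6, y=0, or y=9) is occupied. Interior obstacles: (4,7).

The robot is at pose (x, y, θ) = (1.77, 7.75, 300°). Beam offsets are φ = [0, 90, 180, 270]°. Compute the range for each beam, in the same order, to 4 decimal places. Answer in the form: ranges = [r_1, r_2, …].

beam 1: φ=0°, α=300°
  cosα=0.5000 sinα=-0.8660 | (1,7) | tMaxX 0.4600 tMaxY 0.8660 | tΔX 2.0000 tΔY 1.1547
    t=0.4600 [x] (2,7)
    t=0.8660 [y] (2,6)
    t=2.0207 [y] (2,5)
    t=2.4600 [x] (3,5)
    t=3.1754 [y] (3,4)
    t=4.3301 [y] (3,3)
    t=4.4600 [x] (4,3)
    t=5.4848 [y] (4,2)
    t=6.4600 [x] (5,2)
    t=6.6395 [y] (5,1)
    t=7.7942 [y] (5,0) — stop
  → r_1 = 7.7942
beam 2: φ=90°, α=30°
  cosα=0.8660 sinα=0.5000 | (1,7) | tMaxX 0.2656 tMaxY 0.5000 | tΔX 1.1547 tΔY 2.0000
    t=0.2656 [x] (2,7)
    t=0.5000 [y] (2,8)
    t=1.4203 [x] (3,8)
    t=2.5000 [y] (3,9) — stop
  → r_2 = 2.5000
beam 3: φ=180°, α=120°
  cosα=-0.5000 sinα=0.8660 | (1,7) | tMaxX 1.5400 tMaxY 0.2887 | tΔX 2.0000 tΔY 1.1547
    t=0.2887 [y] (1,8)
    t=1.4434 [y] (1,9) — stop
  → r_3 = 1.4434
beam 4: φ=270°, α=210°
  cosα=-0.8660 sinα=-0.5000 | (1,7) | tMaxX 0.8891 tMaxY 1.5000 | tΔX 1.1547 tΔY 2.0000
    t=0.8891 [x] (0,7) — stop
  → r_4 = 0.8891

ranges = [7.7942, 2.5000, 1.4434, 0.8891]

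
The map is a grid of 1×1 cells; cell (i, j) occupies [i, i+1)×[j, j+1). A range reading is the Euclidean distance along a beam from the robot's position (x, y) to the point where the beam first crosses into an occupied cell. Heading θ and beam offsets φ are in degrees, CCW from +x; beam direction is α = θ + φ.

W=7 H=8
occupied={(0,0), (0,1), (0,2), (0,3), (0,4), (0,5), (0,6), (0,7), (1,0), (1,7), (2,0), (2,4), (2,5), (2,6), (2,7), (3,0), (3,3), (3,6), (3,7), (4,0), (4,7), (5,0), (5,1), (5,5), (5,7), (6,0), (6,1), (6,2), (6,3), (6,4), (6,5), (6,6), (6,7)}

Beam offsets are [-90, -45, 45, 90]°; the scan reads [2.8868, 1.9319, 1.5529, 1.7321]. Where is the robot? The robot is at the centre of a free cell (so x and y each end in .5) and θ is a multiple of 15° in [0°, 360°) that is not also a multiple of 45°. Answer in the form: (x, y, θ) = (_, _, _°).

(x, y, θ) = (4.5, 3.5, 330°)

Enumerate (i+0.5, j+0.5, θ) over the 23 free cells and 16 admissible headings. For each, cast all 4 beams and compare to the given ranges.
  (2.5, 1.5, 345°): beam 1 = 0.5176 ≠ 2.8868 ✗
  (4.5, 4.5, 60°): beam 1 = 1.7321 ≠ 2.8868 ✗
  (3.5, 1.5, 285°): beam 1 = 1.9319 ≠ 2.8868 ✗
  (4.5, 3.5, 300°): beam 1 = 0.5774 ≠ 2.8868 ✗
  …
  (4.5, 3.5, 330°): r_1=2.8868, r_2=1.9319, r_3=1.5529, r_4=1.7321 — all match ✓
Only this pose fits every beam.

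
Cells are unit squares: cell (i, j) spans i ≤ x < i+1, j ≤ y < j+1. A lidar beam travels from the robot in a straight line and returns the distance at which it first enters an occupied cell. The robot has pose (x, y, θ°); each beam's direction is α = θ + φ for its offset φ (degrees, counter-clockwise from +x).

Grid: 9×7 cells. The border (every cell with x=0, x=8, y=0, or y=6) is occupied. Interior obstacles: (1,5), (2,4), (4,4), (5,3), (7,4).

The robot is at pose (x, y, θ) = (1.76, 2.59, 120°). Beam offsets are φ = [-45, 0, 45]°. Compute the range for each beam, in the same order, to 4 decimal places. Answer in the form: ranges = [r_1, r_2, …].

ranges = [1.4597, 1.5200, 0.7868]

beam 1: φ=-45°, α=75°
  d=(0.2588,0.9659)  start (1,2)  tX=0.9273 tY=0.4245  stride 1/|dx|=3.8637 1/|dy|=1.0353
    cross y-line → (1,3), t=0.4245
    cross x-line → (2,3), t=0.9273
    cross y-line → (2,4), t=1.4597 (wall)
  → r_1 = 1.4597
beam 2: φ=0°, α=120°
  d=(-0.5000,0.8660)  start (1,2)  tX=1.5200 tY=0.4734  stride 1/|dx|=2.0000 1/|dy|=1.1547
    cross y-line → (1,3), t=0.4734
    cross x-line → (0,3), t=1.5200 (wall)
  → r_2 = 1.5200
beam 3: φ=45°, α=165°
  d=(-0.9659,0.2588)  start (1,2)  tX=0.7868 tY=1.5841  stride 1/|dx|=1.0353 1/|dy|=3.8637
    cross x-line → (0,2), t=0.7868 (wall)
  → r_3 = 0.7868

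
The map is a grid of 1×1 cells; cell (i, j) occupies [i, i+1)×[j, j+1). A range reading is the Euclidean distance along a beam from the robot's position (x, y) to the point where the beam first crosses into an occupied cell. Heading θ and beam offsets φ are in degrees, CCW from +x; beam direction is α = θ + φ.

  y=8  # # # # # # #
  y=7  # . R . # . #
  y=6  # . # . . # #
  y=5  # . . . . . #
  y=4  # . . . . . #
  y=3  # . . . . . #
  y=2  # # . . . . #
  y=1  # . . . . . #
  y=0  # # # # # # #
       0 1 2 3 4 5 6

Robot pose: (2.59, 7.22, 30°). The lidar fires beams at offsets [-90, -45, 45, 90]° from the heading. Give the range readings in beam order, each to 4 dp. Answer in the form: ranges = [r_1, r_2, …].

beam 1: φ=-90°, α=300°
  d=(0.5000,-0.8660)  start (2,7)  tX=0.8200 tY=0.2540  stride 1/|dx|=2.0000 1/|dy|=1.1547
    cross y-line → (2,6), t=0.2540 (wall)
  → r_1 = 0.2540
beam 2: φ=-45°, α=345°
  d=(0.9659,-0.2588)  start (2,7)  tX=0.4245 tY=0.8500  stride 1/|dx|=1.0353 1/|dy|=3.8637
    cross x-line → (3,7), t=0.4245
    cross y-line → (3,6), t=0.8500
    cross x-line → (4,6), t=1.4597
    cross x-line → (5,6), t=2.4950 (wall)
  → r_2 = 2.4950
beam 3: φ=45°, α=75°
  d=(0.2588,0.9659)  start (2,7)  tX=1.5841 tY=0.8075  stride 1/|dx|=3.8637 1/|dy|=1.0353
    cross y-line → (2,8), t=0.8075 (wall)
  → r_3 = 0.8075
beam 4: φ=90°, α=120°
  d=(-0.5000,0.8660)  start (2,7)  tX=1.1800 tY=0.9007  stride 1/|dx|=2.0000 1/|dy|=1.1547
    cross y-line → (2,8), t=0.9007 (wall)
  → r_4 = 0.9007

ranges = [0.2540, 2.4950, 0.8075, 0.9007]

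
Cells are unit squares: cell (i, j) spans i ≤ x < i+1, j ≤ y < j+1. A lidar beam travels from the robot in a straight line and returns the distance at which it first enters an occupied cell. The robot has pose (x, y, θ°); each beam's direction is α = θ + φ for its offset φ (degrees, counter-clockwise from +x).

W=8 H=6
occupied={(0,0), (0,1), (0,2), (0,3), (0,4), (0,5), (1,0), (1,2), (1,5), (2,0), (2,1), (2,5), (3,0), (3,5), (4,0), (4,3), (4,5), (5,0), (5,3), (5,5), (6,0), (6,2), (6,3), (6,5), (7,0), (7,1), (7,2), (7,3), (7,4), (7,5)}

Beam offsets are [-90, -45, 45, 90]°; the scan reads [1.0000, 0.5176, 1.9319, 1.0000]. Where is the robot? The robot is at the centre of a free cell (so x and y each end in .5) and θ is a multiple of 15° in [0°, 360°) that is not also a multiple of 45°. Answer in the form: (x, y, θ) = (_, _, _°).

(x, y, θ) = (5.5, 4.5, 120°)

Enumerate (i+0.5, j+0.5, θ) over the 18 free cells and 16 admissible headings. For each, cast all 4 beams and compare to the given ranges.
  (1.5, 1.5, 60°): beam 1 = 0.5774 ≠ 1.0000 ✗
  (1.5, 3.5, 300°): beam 1 = 0.5774 ≠ 1.0000 ✗
  (3.5, 4.5, 150°): beam 1 = 0.5774 ≠ 1.0000 ✗
  …
  (5.5, 4.5, 120°): r_1=1.0000, r_2=0.5176, r_3=1.9319, r_4=1.0000 — all match ✓
No second candidate reproduces the full scan.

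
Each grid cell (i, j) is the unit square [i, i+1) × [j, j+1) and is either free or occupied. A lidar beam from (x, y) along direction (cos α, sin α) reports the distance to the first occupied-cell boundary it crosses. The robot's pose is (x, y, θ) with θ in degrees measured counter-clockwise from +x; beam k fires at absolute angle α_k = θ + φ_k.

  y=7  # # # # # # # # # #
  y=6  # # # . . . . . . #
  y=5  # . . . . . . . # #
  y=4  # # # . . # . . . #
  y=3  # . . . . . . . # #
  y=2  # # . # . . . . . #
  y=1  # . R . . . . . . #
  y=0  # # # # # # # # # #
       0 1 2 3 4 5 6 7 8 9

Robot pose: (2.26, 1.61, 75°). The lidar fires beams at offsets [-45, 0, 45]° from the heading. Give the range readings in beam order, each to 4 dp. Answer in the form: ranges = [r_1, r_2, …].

beam 1: φ=-45°, α=30°
  dir = (cos 30°, sin 30°) = (0.8660, 0.5000); from cell (2,1)
  next x-line at t=0.8545, next y-line at t=0.7800; Δt_x=1.1547, Δt_y=2.0000
    y: enter (2,2) at t=0.7800
    x: enter (3,2) at t=0.8545 ← occupied
  → r_1 = 0.8545
beam 2: φ=0°, α=75°
  dir = (cos 75°, sin 75°) = (0.2588, 0.9659); from cell (2,1)
  next x-line at t=2.8591, next y-line at t=0.4038; Δt_x=3.8637, Δt_y=1.0353
    y: enter (2,2) at t=0.4038
    y: enter (2,3) at t=1.4390
    y: enter (2,4) at t=2.4743 ← occupied
  → r_2 = 2.4743
beam 3: φ=45°, α=120°
  dir = (cos 120°, sin 120°) = (-0.5000, 0.8660); from cell (2,1)
  next x-line at t=0.5200, next y-line at t=0.4503; Δt_x=2.0000, Δt_y=1.1547
    y: enter (2,2) at t=0.4503
    x: enter (1,2) at t=0.5200 ← occupied
  → r_3 = 0.5200

ranges = [0.8545, 2.4743, 0.5200]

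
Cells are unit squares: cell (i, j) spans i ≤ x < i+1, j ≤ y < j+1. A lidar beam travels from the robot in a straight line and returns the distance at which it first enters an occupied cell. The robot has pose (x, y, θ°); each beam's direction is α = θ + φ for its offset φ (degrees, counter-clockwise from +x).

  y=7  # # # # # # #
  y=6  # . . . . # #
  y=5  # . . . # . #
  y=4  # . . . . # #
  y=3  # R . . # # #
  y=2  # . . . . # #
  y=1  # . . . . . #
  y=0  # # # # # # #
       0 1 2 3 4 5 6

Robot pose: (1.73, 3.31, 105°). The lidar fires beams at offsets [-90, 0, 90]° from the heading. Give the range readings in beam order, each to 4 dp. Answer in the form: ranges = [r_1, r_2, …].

beam 1: φ=-90°, α=15°
  direction (0.9659, 0.2588); cell (1,3); t to first gridline: x 0.2795, y 2.6660 (then +1.0353 / +3.8637)
    (2,3) via x @ 0.2795
    (3,3) via x @ 1.3148
    (4,3) via x @ 2.3501  # hit
  → r_1 = 2.3501
beam 2: φ=0°, α=105°
  direction (-0.2588, 0.9659); cell (1,3); t to first gridline: x 2.8205, y 0.7143 (then +3.8637 / +1.0353)
    (1,4) via y @ 0.7143
    (1,5) via y @ 1.7496
    (1,6) via y @ 2.7849
    (0,6) via x @ 2.8205  # hit
  → r_2 = 2.8205
beam 3: φ=90°, α=195°
  direction (-0.9659, -0.2588); cell (1,3); t to first gridline: x 0.7558, y 1.1977 (then +1.0353 / +3.8637)
    (0,3) via x @ 0.7558  # hit
  → r_3 = 0.7558

ranges = [2.3501, 2.8205, 0.7558]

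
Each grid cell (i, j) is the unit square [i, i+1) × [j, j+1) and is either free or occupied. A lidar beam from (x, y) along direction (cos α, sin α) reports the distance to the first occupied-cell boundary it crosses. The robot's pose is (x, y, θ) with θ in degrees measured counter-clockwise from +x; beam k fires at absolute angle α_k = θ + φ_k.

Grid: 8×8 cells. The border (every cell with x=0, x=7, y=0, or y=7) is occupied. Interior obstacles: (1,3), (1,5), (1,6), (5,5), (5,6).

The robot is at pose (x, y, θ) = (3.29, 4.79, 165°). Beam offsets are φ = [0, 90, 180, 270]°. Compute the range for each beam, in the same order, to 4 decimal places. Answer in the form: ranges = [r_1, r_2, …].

beam 1: φ=0°, α=165°
  direction (-0.9659, 0.2588); cell (3,4); t to first gridline: x 0.3002, y 0.8114 (then +1.0353 / +3.8637)
    (2,4) via x @ 0.3002
    (2,5) via y @ 0.8114
    (1,5) via x @ 1.3355  # hit
  → r_1 = 1.3355
beam 2: φ=90°, α=255°
  direction (-0.2588, -0.9659); cell (3,4); t to first gridline: x 1.1205, y 0.8179 (then +3.8637 / +1.0353)
    (3,3) via y @ 0.8179
    (2,3) via x @ 1.1205
    (2,2) via y @ 1.8531
    (2,1) via y @ 2.8884
    (2,0) via y @ 3.9237  # hit
  → r_2 = 3.9237
beam 3: φ=180°, α=345°
  direction (0.9659, -0.2588); cell (3,4); t to first gridline: x 0.7350, y 3.0523 (then +1.0353 / +3.8637)
    (4,4) via x @ 0.7350
    (5,4) via x @ 1.7703
    (6,4) via x @ 2.8056
    (6,3) via y @ 3.0523
    (7,3) via x @ 3.8409  # hit
  → r_3 = 3.8409
beam 4: φ=270°, α=75°
  direction (0.2588, 0.9659); cell (3,4); t to first gridline: x 2.7432, y 0.2174 (then +3.8637 / +1.0353)
    (3,5) via y @ 0.2174
    (3,6) via y @ 1.2527
    (3,7) via y @ 2.2880  # hit
  → r_4 = 2.2880

ranges = [1.3355, 3.9237, 3.8409, 2.2880]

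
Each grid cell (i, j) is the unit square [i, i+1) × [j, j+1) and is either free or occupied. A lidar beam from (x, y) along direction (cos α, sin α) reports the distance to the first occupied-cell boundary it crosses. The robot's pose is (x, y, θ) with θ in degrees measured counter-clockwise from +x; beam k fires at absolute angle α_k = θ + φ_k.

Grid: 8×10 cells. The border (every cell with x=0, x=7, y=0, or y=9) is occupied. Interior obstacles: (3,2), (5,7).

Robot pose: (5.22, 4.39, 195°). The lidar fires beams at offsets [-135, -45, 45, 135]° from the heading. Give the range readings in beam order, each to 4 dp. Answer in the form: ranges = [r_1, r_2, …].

ranges = [3.5600, 4.8728, 2.4400, 2.0554]

beam 1: φ=-135°, α=60°
  direction (0.5000, 0.8660); cell (5,4); t to first gridline: x 1.5600, y 0.7044 (then +2.0000 / +1.1547)
    (5,5) via y @ 0.7044
    (6,5) via x @ 1.5600
    (6,6) via y @ 1.8591
    (6,7) via y @ 3.0138
    (7,7) via x @ 3.5600  # hit
  → r_1 = 3.5600
beam 2: φ=-45°, α=150°
  direction (-0.8660, 0.5000); cell (5,4); t to first gridline: x 0.2540, y 1.2200 (then +1.1547 / +2.0000)
    (4,4) via x @ 0.2540
    (4,5) via y @ 1.2200
    (3,5) via x @ 1.4087
    (2,5) via x @ 2.5634
    (2,6) via y @ 3.2200
    (1,6) via x @ 3.7181
    (0,6) via x @ 4.8728  # hit
  → r_2 = 4.8728
beam 3: φ=45°, α=240°
  direction (-0.5000, -0.8660); cell (5,4); t to first gridline: x 0.4400, y 0.4503 (then +2.0000 / +1.1547)
    (4,4) via x @ 0.4400
    (4,3) via y @ 0.4503
    (4,2) via y @ 1.6050
    (3,2) via x @ 2.4400  # hit
  → r_3 = 2.4400
beam 4: φ=135°, α=330°
  direction (0.8660, -0.5000); cell (5,4); t to first gridline: x 0.9007, y 0.7800 (then +1.1547 / +2.0000)
    (5,3) via y @ 0.7800
    (6,3) via x @ 0.9007
    (7,3) via x @ 2.0554  # hit
  → r_4 = 2.0554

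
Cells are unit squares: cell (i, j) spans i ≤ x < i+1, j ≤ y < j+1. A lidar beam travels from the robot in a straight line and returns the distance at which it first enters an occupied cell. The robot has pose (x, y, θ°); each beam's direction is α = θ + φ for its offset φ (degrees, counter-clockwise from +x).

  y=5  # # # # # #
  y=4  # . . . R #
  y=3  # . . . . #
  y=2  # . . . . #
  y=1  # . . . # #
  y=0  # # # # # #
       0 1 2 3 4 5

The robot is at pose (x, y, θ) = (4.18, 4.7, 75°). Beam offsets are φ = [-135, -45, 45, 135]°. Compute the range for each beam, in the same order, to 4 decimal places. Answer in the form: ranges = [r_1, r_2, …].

ranges = [1.6400, 0.6000, 0.3464, 3.6719]

beam 1: φ=-135°, α=300°
  dir = (cos 300°, sin 300°) = (0.5000, -0.8660); from cell (4,4)
  next x-line at t=1.6400, next y-line at t=0.8083; Δt_x=2.0000, Δt_y=1.1547
    y: enter (4,3) at t=0.8083
    x: enter (5,3) at t=1.6400 ← occupied
  → r_1 = 1.6400
beam 2: φ=-45°, α=30°
  dir = (cos 30°, sin 30°) = (0.8660, 0.5000); from cell (4,4)
  next x-line at t=0.9469, next y-line at t=0.6000; Δt_x=1.1547, Δt_y=2.0000
    y: enter (4,5) at t=0.6000 ← occupied
  → r_2 = 0.6000
beam 3: φ=45°, α=120°
  dir = (cos 120°, sin 120°) = (-0.5000, 0.8660); from cell (4,4)
  next x-line at t=0.3600, next y-line at t=0.3464; Δt_x=2.0000, Δt_y=1.1547
    y: enter (4,5) at t=0.3464 ← occupied
  → r_3 = 0.3464
beam 4: φ=135°, α=210°
  dir = (cos 210°, sin 210°) = (-0.8660, -0.5000); from cell (4,4)
  next x-line at t=0.2078, next y-line at t=1.4000; Δt_x=1.1547, Δt_y=2.0000
    x: enter (3,4) at t=0.2078
    x: enter (2,4) at t=1.3625
    y: enter (2,3) at t=1.4000
    x: enter (1,3) at t=2.5172
    y: enter (1,2) at t=3.4000
    x: enter (0,2) at t=3.6719 ← occupied
  → r_4 = 3.6719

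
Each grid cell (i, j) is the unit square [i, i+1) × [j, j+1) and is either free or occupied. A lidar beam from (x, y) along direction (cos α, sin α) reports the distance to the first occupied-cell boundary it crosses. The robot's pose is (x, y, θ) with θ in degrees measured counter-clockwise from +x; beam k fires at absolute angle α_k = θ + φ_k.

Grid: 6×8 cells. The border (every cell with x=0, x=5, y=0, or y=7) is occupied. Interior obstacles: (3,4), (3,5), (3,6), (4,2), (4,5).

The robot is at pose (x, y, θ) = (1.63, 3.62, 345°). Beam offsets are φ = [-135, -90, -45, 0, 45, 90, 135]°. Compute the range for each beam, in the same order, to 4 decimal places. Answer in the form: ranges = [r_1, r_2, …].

ranges = [0.7275, 2.4341, 3.0253, 2.4536, 1.5819, 3.4992, 1.2600]

beam 1: φ=-135°, α=210°
  d=(-0.8660,-0.5000)  start (1,3)  tX=0.7275 tY=1.2400  stride 1/|dx|=1.1547 1/|dy|=2.0000
    cross x-line → (0,3), t=0.7275 (wall)
  → r_1 = 0.7275
beam 2: φ=-90°, α=255°
  d=(-0.2588,-0.9659)  start (1,3)  tX=2.4341 tY=0.6419  stride 1/|dx|=3.8637 1/|dy|=1.0353
    cross y-line → (1,2), t=0.6419
    cross y-line → (1,1), t=1.6771
    cross x-line → (0,1), t=2.4341 (wall)
  → r_2 = 2.4341
beam 3: φ=-45°, α=300°
  d=(0.5000,-0.8660)  start (1,3)  tX=0.7400 tY=0.7159  stride 1/|dx|=2.0000 1/|dy|=1.1547
    cross y-line → (1,2), t=0.7159
    cross x-line → (2,2), t=0.7400
    cross y-line → (2,1), t=1.8706
    cross x-line → (3,1), t=2.7400
    cross y-line → (3,0), t=3.0253 (wall)
  → r_3 = 3.0253
beam 4: φ=0°, α=345°
  d=(0.9659,-0.2588)  start (1,3)  tX=0.3831 tY=2.3955  stride 1/|dx|=1.0353 1/|dy|=3.8637
    cross x-line → (2,3), t=0.3831
    cross x-line → (3,3), t=1.4183
    cross y-line → (3,2), t=2.3955
    cross x-line → (4,2), t=2.4536 (wall)
  → r_4 = 2.4536
beam 5: φ=45°, α=30°
  d=(0.8660,0.5000)  start (1,3)  tX=0.4272 tY=0.7600  stride 1/|dx|=1.1547 1/|dy|=2.0000
    cross x-line → (2,3), t=0.4272
    cross y-line → (2,4), t=0.7600
    cross x-line → (3,4), t=1.5819 (wall)
  → r_5 = 1.5819
beam 6: φ=90°, α=75°
  d=(0.2588,0.9659)  start (1,3)  tX=1.4296 tY=0.3934  stride 1/|dx|=3.8637 1/|dy|=1.0353
    cross y-line → (1,4), t=0.3934
    cross y-line → (1,5), t=1.4287
    cross x-line → (2,5), t=1.4296
    cross y-line → (2,6), t=2.4640
    cross y-line → (2,7), t=3.4992 (wall)
  → r_6 = 3.4992
beam 7: φ=135°, α=120°
  d=(-0.5000,0.8660)  start (1,3)  tX=1.2600 tY=0.4388  stride 1/|dx|=2.0000 1/|dy|=1.1547
    cross y-line → (1,4), t=0.4388
    cross x-line → (0,4), t=1.2600 (wall)
  → r_7 = 1.2600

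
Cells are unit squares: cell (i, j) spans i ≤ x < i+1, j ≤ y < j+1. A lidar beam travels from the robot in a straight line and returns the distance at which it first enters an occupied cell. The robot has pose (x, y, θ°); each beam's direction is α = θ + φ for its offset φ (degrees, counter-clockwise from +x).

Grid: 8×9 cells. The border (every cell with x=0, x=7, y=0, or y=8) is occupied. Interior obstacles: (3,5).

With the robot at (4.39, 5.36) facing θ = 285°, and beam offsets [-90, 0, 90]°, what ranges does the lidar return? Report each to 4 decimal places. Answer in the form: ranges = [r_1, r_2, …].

beam 1: φ=-90°, α=195°
  d=(-0.9659,-0.2588)  start (4,5)  tX=0.4038 tY=1.3909  stride 1/|dx|=1.0353 1/|dy|=3.8637
    cross x-line → (3,5), t=0.4038 (wall)
  → r_1 = 0.4038
beam 2: φ=0°, α=285°
  d=(0.2588,-0.9659)  start (4,5)  tX=2.3569 tY=0.3727  stride 1/|dx|=3.8637 1/|dy|=1.0353
    cross y-line → (4,4), t=0.3727
    cross y-line → (4,3), t=1.4080
    cross x-line → (5,3), t=2.3569
    cross y-line → (5,2), t=2.4433
    cross y-line → (5,1), t=3.4785
    cross y-line → (5,0), t=4.5138 (wall)
  → r_2 = 4.5138
beam 3: φ=90°, α=15°
  d=(0.9659,0.2588)  start (4,5)  tX=0.6315 tY=2.4728  stride 1/|dx|=1.0353 1/|dy|=3.8637
    cross x-line → (5,5), t=0.6315
    cross x-line → (6,5), t=1.6668
    cross y-line → (6,6), t=2.4728
    cross x-line → (7,6), t=2.7021 (wall)
  → r_3 = 2.7021

ranges = [0.4038, 4.5138, 2.7021]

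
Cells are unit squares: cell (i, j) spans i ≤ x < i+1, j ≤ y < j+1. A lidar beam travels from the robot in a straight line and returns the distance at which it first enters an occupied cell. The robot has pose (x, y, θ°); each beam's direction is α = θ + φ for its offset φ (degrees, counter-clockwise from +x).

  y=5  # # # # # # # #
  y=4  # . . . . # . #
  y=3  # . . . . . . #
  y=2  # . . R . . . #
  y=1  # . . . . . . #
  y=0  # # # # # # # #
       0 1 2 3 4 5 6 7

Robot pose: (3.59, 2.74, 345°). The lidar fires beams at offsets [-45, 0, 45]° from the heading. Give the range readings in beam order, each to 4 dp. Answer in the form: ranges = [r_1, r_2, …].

ranges = [2.0092, 3.5303, 2.5200]

beam 1: φ=-45°, α=300°
  dir = (cos 300°, sin 300°) = (0.5000, -0.8660); from cell (3,2)
  next x-line at t=0.8200, next y-line at t=0.8545; Δt_x=2.0000, Δt_y=1.1547
    x: enter (4,2) at t=0.8200
    y: enter (4,1) at t=0.8545
    y: enter (4,0) at t=2.0092 ← occupied
  → r_1 = 2.0092
beam 2: φ=0°, α=345°
  dir = (cos 345°, sin 345°) = (0.9659, -0.2588); from cell (3,2)
  next x-line at t=0.4245, next y-line at t=2.8591; Δt_x=1.0353, Δt_y=3.8637
    x: enter (4,2) at t=0.4245
    x: enter (5,2) at t=1.4597
    x: enter (6,2) at t=2.4950
    y: enter (6,1) at t=2.8591
    x: enter (7,1) at t=3.5303 ← occupied
  → r_2 = 3.5303
beam 3: φ=45°, α=30°
  dir = (cos 30°, sin 30°) = (0.8660, 0.5000); from cell (3,2)
  next x-line at t=0.4734, next y-line at t=0.5200; Δt_x=1.1547, Δt_y=2.0000
    x: enter (4,2) at t=0.4734
    y: enter (4,3) at t=0.5200
    x: enter (5,3) at t=1.6281
    y: enter (5,4) at t=2.5200 ← occupied
  → r_3 = 2.5200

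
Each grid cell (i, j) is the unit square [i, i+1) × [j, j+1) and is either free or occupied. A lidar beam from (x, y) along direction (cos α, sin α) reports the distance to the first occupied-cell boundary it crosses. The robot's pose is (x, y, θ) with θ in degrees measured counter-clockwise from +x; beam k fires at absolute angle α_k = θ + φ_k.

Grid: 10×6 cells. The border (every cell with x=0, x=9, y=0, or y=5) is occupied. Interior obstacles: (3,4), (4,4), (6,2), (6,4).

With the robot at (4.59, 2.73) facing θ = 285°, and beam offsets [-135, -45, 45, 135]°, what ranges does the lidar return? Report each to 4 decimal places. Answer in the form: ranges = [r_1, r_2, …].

ranges = [4.1454, 1.9976, 3.4600, 2.6212]

beam 1: φ=-135°, α=150°
  d=(-0.8660,0.5000)  start (4,2)  tX=0.6813 tY=0.5400  stride 1/|dx|=1.1547 1/|dy|=2.0000
    cross y-line → (4,3), t=0.5400
    cross x-line → (3,3), t=0.6813
    cross x-line → (2,3), t=1.8360
    cross y-line → (2,4), t=2.5400
    cross x-line → (1,4), t=2.9907
    cross x-line → (0,4), t=4.1454 (wall)
  → r_1 = 4.1454
beam 2: φ=-45°, α=240°
  d=(-0.5000,-0.8660)  start (4,2)  tX=1.1800 tY=0.8429  stride 1/|dx|=2.0000 1/|dy|=1.1547
    cross y-line → (4,1), t=0.8429
    cross x-line → (3,1), t=1.1800
    cross y-line → (3,0), t=1.9976 (wall)
  → r_2 = 1.9976
beam 3: φ=45°, α=330°
  d=(0.8660,-0.5000)  start (4,2)  tX=0.4734 tY=1.4600  stride 1/|dx|=1.1547 1/|dy|=2.0000
    cross x-line → (5,2), t=0.4734
    cross y-line → (5,1), t=1.4600
    cross x-line → (6,1), t=1.6281
    cross x-line → (7,1), t=2.7828
    cross y-line → (7,0), t=3.4600 (wall)
  → r_3 = 3.4600
beam 4: φ=135°, α=60°
  d=(0.5000,0.8660)  start (4,2)  tX=0.8200 tY=0.3118  stride 1/|dx|=2.0000 1/|dy|=1.1547
    cross y-line → (4,3), t=0.3118
    cross x-line → (5,3), t=0.8200
    cross y-line → (5,4), t=1.4665
    cross y-line → (5,5), t=2.6212 (wall)
  → r_4 = 2.6212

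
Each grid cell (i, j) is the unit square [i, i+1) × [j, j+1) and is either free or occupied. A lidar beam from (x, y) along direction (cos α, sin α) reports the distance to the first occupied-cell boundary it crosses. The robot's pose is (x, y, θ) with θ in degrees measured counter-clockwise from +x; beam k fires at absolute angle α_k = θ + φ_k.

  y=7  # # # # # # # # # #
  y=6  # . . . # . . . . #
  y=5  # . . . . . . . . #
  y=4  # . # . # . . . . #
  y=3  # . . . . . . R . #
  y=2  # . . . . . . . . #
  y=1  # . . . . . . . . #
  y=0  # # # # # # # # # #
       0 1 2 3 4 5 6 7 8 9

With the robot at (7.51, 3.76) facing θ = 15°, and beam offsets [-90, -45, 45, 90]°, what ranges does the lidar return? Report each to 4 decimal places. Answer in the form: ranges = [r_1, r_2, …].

beam 1: φ=-90°, α=285°
  dir = (cos 285°, sin 285°) = (0.2588, -0.9659); from cell (7,3)
  next x-line at t=1.8932, next y-line at t=0.7868; Δt_x=3.8637, Δt_y=1.0353
    y: enter (7,2) at t=0.7868
    y: enter (7,1) at t=1.8221
    x: enter (8,1) at t=1.8932
    y: enter (8,0) at t=2.8574 ← occupied
  → r_1 = 2.8574
beam 2: φ=-45°, α=330°
  dir = (cos 330°, sin 330°) = (0.8660, -0.5000); from cell (7,3)
  next x-line at t=0.5658, next y-line at t=1.5200; Δt_x=1.1547, Δt_y=2.0000
    x: enter (8,3) at t=0.5658
    y: enter (8,2) at t=1.5200
    x: enter (9,2) at t=1.7205 ← occupied
  → r_2 = 1.7205
beam 3: φ=45°, α=60°
  dir = (cos 60°, sin 60°) = (0.5000, 0.8660); from cell (7,3)
  next x-line at t=0.9800, next y-line at t=0.2771; Δt_x=2.0000, Δt_y=1.1547
    y: enter (7,4) at t=0.2771
    x: enter (8,4) at t=0.9800
    y: enter (8,5) at t=1.4318
    y: enter (8,6) at t=2.5865
    x: enter (9,6) at t=2.9800 ← occupied
  → r_3 = 2.9800
beam 4: φ=90°, α=105°
  dir = (cos 105°, sin 105°) = (-0.2588, 0.9659); from cell (7,3)
  next x-line at t=1.9705, next y-line at t=0.2485; Δt_x=3.8637, Δt_y=1.0353
    y: enter (7,4) at t=0.2485
    y: enter (7,5) at t=1.2837
    x: enter (6,5) at t=1.9705
    y: enter (6,6) at t=2.3190
    y: enter (6,7) at t=3.3543 ← occupied
  → r_4 = 3.3543

ranges = [2.8574, 1.7205, 2.9800, 3.3543]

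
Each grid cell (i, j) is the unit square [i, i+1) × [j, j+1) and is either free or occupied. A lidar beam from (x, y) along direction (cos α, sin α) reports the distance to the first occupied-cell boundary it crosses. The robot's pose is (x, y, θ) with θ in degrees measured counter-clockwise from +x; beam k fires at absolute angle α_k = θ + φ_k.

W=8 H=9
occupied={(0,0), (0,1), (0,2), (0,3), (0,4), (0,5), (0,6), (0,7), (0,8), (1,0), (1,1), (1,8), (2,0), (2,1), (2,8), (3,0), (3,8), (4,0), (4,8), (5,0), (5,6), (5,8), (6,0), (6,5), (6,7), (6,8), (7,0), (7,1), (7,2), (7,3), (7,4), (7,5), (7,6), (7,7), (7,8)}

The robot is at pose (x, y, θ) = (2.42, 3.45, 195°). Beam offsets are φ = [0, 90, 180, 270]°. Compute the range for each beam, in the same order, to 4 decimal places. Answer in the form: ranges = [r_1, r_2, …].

ranges = [1.4701, 1.5012, 4.7416, 4.7105]

beam 1: φ=0°, α=195°
  cosα=-0.9659 sinα=-0.2588 | (2,3) | tMaxX 0.4348 tMaxY 1.7387 | tΔX 1.0353 tΔY 3.8637
    t=0.4348 [x] (1,3)
    t=1.4701 [x] (0,3) — stop
  → r_1 = 1.4701
beam 2: φ=90°, α=285°
  cosα=0.2588 sinα=-0.9659 | (2,3) | tMaxX 2.2409 tMaxY 0.4659 | tΔX 3.8637 tΔY 1.0353
    t=0.4659 [y] (2,2)
    t=1.5012 [y] (2,1) — stop
  → r_2 = 1.5012
beam 3: φ=180°, α=15°
  cosα=0.9659 sinα=0.2588 | (2,3) | tMaxX 0.6005 tMaxY 2.1250 | tΔX 1.0353 tΔY 3.8637
    t=0.6005 [x] (3,3)
    t=1.6357 [x] (4,3)
    t=2.1250 [y] (4,4)
    t=2.6710 [x] (5,4)
    t=3.7063 [x] (6,4)
    t=4.7416 [x] (7,4) — stop
  → r_3 = 4.7416
beam 4: φ=270°, α=105°
  cosα=-0.2588 sinα=0.9659 | (2,3) | tMaxX 1.6228 tMaxY 0.5694 | tΔX 3.8637 tΔY 1.0353
    t=0.5694 [y] (2,4)
    t=1.6047 [y] (2,5)
    t=1.6228 [x] (1,5)
    t=2.6400 [y] (1,6)
    t=3.6752 [y] (1,7)
    t=4.7105 [y] (1,8) — stop
  → r_4 = 4.7105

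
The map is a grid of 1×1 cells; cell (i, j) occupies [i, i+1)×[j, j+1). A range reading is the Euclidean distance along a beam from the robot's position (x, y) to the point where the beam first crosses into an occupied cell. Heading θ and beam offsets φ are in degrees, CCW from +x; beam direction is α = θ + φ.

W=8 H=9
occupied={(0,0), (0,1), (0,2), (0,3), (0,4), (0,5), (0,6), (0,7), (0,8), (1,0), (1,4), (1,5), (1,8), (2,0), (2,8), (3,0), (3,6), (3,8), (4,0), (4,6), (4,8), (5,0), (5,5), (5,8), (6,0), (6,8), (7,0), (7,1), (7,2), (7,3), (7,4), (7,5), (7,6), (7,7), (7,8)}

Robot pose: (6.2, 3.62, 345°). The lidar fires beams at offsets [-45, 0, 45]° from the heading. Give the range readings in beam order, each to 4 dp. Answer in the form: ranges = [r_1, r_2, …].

ranges = [1.6000, 0.8282, 0.9238]

beam 1: φ=-45°, α=300°
  direction (0.5000, -0.8660); cell (6,3); t to first gridline: x 1.6000, y 0.7159 (then +2.0000 / +1.1547)
    (6,2) via y @ 0.7159
    (7,2) via x @ 1.6000  # hit
  → r_1 = 1.6000
beam 2: φ=0°, α=345°
  direction (0.9659, -0.2588); cell (6,3); t to first gridline: x 0.8282, y 2.3955 (then +1.0353 / +3.8637)
    (7,3) via x @ 0.8282  # hit
  → r_2 = 0.8282
beam 3: φ=45°, α=30°
  direction (0.8660, 0.5000); cell (6,3); t to first gridline: x 0.9238, y 0.7600 (then +1.1547 / +2.0000)
    (6,4) via y @ 0.7600
    (7,4) via x @ 0.9238  # hit
  → r_3 = 0.9238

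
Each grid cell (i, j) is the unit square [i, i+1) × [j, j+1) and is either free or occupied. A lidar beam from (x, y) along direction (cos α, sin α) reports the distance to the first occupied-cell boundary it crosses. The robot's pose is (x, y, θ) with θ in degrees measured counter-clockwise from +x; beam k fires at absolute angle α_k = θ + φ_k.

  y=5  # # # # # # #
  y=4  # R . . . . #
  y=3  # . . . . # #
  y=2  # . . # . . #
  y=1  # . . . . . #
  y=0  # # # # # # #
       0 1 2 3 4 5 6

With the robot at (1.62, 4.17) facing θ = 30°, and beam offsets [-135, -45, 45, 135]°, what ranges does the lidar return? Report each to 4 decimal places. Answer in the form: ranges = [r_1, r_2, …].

beam 1: φ=-135°, α=255°
  dir = (cos 255°, sin 255°) = (-0.2588, -0.9659); from cell (1,4)
  next x-line at t=2.3955, next y-line at t=0.1760; Δt_x=3.8637, Δt_y=1.0353
    y: enter (1,3) at t=0.1760
    y: enter (1,2) at t=1.2113
    y: enter (1,1) at t=2.2465
    x: enter (0,1) at t=2.3955 ← occupied
  → r_1 = 2.3955
beam 2: φ=-45°, α=345°
  dir = (cos 345°, sin 345°) = (0.9659, -0.2588); from cell (1,4)
  next x-line at t=0.3934, next y-line at t=0.6568; Δt_x=1.0353, Δt_y=3.8637
    x: enter (2,4) at t=0.3934
    y: enter (2,3) at t=0.6568
    x: enter (3,3) at t=1.4287
    x: enter (4,3) at t=2.4640
    x: enter (5,3) at t=3.4992 ← occupied
  → r_2 = 3.4992
beam 3: φ=45°, α=75°
  dir = (cos 75°, sin 75°) = (0.2588, 0.9659); from cell (1,4)
  next x-line at t=1.4682, next y-line at t=0.8593; Δt_x=3.8637, Δt_y=1.0353
    y: enter (1,5) at t=0.8593 ← occupied
  → r_3 = 0.8593
beam 4: φ=135°, α=165°
  dir = (cos 165°, sin 165°) = (-0.9659, 0.2588); from cell (1,4)
  next x-line at t=0.6419, next y-line at t=3.2069; Δt_x=1.0353, Δt_y=3.8637
    x: enter (0,4) at t=0.6419 ← occupied
  → r_4 = 0.6419

ranges = [2.3955, 3.4992, 0.8593, 0.6419]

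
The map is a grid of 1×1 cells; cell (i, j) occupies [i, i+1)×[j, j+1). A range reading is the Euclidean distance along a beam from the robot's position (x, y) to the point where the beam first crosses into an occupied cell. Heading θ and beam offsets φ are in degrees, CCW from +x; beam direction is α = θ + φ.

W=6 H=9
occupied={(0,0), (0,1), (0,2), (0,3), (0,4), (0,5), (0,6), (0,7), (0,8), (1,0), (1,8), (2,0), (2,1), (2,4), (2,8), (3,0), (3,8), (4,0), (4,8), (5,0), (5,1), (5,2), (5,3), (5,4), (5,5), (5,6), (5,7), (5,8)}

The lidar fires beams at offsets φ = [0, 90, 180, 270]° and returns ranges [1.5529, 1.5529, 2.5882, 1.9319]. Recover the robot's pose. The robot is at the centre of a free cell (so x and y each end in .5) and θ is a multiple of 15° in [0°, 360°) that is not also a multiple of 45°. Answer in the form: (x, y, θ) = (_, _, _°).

The pose lattice has 26·16 = 416 candidates. Test each by forward raycasting.
  (1.5, 2.5, 30°): beam 1 = 4.0415 ≠ 1.5529 ✗
  (3.5, 7.5, 120°): beam 1 = 0.5774 ≠ 1.5529 ✗
  (1.5, 4.5, 15°): beam 1 = 0.5176 ≠ 1.5529 ✗
  (3.5, 1.5, 30°): beam 1 = 1.7321 ≠ 1.5529 ✗
  …
  (3.5, 6.5, 345°): r_1=1.5529, r_2=1.5529, r_3=2.5882, r_4=1.9319 — all match ✓
Only this pose fits every beam.

(x, y, θ) = (3.5, 6.5, 345°)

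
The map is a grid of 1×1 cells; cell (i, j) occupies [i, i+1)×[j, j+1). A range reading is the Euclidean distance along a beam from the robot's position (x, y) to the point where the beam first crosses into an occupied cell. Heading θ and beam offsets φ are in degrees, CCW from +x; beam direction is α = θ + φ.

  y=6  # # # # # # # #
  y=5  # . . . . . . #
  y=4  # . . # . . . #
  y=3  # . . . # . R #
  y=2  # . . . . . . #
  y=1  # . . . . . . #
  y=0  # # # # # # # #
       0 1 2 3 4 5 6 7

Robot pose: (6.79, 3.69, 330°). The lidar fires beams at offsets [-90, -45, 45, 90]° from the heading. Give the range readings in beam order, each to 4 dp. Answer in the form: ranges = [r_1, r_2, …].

beam 1: φ=-90°, α=240°
  d=(-0.5000,-0.8660)  start (6,3)  tX=1.5800 tY=0.7967  stride 1/|dx|=2.0000 1/|dy|=1.1547
    cross y-line → (6,2), t=0.7967
    cross x-line → (5,2), t=1.5800
    cross y-line → (5,1), t=1.9514
    cross y-line → (5,0), t=3.1061 (wall)
  → r_1 = 3.1061
beam 2: φ=-45°, α=285°
  d=(0.2588,-0.9659)  start (6,3)  tX=0.8114 tY=0.7143  stride 1/|dx|=3.8637 1/|dy|=1.0353
    cross y-line → (6,2), t=0.7143
    cross x-line → (7,2), t=0.8114 (wall)
  → r_2 = 0.8114
beam 3: φ=45°, α=15°
  d=(0.9659,0.2588)  start (6,3)  tX=0.2174 tY=1.1977  stride 1/|dx|=1.0353 1/|dy|=3.8637
    cross x-line → (7,3), t=0.2174 (wall)
  → r_3 = 0.2174
beam 4: φ=90°, α=60°
  d=(0.5000,0.8660)  start (6,3)  tX=0.4200 tY=0.3580  stride 1/|dx|=2.0000 1/|dy|=1.1547
    cross y-line → (6,4), t=0.3580
    cross x-line → (7,4), t=0.4200 (wall)
  → r_4 = 0.4200

ranges = [3.1061, 0.8114, 0.2174, 0.4200]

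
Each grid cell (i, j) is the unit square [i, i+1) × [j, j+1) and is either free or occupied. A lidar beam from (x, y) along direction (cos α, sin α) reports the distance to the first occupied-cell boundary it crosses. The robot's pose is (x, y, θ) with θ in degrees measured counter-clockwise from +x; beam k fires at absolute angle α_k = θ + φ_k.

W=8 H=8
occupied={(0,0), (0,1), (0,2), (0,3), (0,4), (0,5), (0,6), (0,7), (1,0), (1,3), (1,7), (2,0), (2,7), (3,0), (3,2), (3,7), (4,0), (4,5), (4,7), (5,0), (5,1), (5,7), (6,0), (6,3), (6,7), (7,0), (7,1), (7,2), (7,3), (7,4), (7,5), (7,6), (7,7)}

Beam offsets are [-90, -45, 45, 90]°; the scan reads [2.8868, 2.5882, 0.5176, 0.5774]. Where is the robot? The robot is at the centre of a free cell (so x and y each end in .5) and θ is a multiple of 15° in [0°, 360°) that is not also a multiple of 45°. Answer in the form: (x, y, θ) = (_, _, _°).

Enumerate (i+0.5, j+0.5, θ) over the 31 free cells and 16 admissible headings. For each, cast all 4 beams and compare to the given ranges.
  (6.5, 4.5, 105°): beam 1 = 0.5176 ≠ 2.8868 ✗
  (5.5, 2.5, 285°): beam 1 = 1.5529 ≠ 2.8868 ✗
  (3.5, 1.5, 345°): beam 1 = 0.5176 ≠ 2.8868 ✗
  (6.5, 1.5, 285°): beam 1 = 0.5176 ≠ 2.8868 ✗
  …
  (1.5, 4.5, 120°): r_1=2.8868, r_2=2.5882, r_3=0.5176, r_4=0.5774 — all match ✓
No second candidate reproduces the full scan.

(x, y, θ) = (1.5, 4.5, 120°)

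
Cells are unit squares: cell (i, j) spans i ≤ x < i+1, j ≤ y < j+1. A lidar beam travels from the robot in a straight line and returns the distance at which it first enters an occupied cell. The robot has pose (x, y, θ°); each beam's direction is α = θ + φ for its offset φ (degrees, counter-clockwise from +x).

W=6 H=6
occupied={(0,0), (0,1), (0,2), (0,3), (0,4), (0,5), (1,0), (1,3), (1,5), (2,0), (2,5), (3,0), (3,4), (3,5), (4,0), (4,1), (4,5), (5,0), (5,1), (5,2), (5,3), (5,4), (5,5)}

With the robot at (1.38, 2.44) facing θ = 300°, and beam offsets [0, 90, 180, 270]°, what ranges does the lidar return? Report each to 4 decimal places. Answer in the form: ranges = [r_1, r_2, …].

ranges = [1.6628, 4.1800, 0.6466, 0.4388]

beam 1: φ=0°, α=300°
  cosα=0.5000 sinα=-0.8660 | (1,2) | tMaxX 1.2400 tMaxY 0.5081 | tΔX 2.0000 tΔY 1.1547
    t=0.5081 [y] (1,1)
    t=1.2400 [x] (2,1)
    t=1.6628 [y] (2,0) — stop
  → r_1 = 1.6628
beam 2: φ=90°, α=30°
  cosα=0.8660 sinα=0.5000 | (1,2) | tMaxX 0.7159 tMaxY 1.1200 | tΔX 1.1547 tΔY 2.0000
    t=0.7159 [x] (2,2)
    t=1.1200 [y] (2,3)
    t=1.8706 [x] (3,3)
    t=3.0253 [x] (4,3)
    t=3.1200 [y] (4,4)
    t=4.1800 [x] (5,4) — stop
  → r_2 = 4.1800
beam 3: φ=180°, α=120°
  cosα=-0.5000 sinα=0.8660 | (1,2) | tMaxX 0.7600 tMaxY 0.6466 | tΔX 2.0000 tΔY 1.1547
    t=0.6466 [y] (1,3) — stop
  → r_3 = 0.6466
beam 4: φ=270°, α=210°
  cosα=-0.8660 sinα=-0.5000 | (1,2) | tMaxX 0.4388 tMaxY 0.8800 | tΔX 1.1547 tΔY 2.0000
    t=0.4388 [x] (0,2) — stop
  → r_4 = 0.4388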